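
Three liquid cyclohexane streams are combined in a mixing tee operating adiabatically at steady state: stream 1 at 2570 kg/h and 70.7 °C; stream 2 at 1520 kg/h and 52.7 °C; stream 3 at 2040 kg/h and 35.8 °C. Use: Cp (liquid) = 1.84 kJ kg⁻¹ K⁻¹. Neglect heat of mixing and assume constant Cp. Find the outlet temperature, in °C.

T_out = 54.6 °C

No heat crosses the boundary, so H_out = H_in.
Σ ṁᵢCp,ᵢTᵢ = 2570×1.84×70.7 + 1520×1.84×52.7 + 2040×1.84×35.8 = 616100
Σ ṁᵢCp,ᵢ = 2570×1.84 + 1520×1.84 + 2040×1.84 = 11279
T_out = 616100 / 11279 = 54.622 °C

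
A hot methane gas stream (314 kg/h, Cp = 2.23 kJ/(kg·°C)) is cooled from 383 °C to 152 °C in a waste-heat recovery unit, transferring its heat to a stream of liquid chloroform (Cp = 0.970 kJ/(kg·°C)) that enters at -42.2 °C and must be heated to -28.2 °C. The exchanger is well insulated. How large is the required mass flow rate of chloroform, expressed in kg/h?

ṁ_c = 11900 kg/h

Heat released by hot stream: Q = 314 × 2.23 × (383 − 152) = 161750 kJ/h
Energy balance on cold side (adiabatic exchanger): Q = ṁ_c·Cp_c·(T_c,out − T_c,in)
ṁ_c = 161750 / [0.970 × (-28.2 − -42.2)] = 11911 kg/h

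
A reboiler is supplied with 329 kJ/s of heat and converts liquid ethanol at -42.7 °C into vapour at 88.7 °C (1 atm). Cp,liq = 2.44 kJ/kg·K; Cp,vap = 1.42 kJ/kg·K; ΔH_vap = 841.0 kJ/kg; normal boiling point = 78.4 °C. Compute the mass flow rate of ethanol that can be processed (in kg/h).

Δh = 2.44×(78.4−-42.7) + 841.0 + 1.42×(88.7−78.4) = 1151.1 kJ/kg
Q = 329 kJ/s = 329 kJ/s = 1.1844e+06 kJ/h
ṁ = Q/Δh = 1.1844e+06 / 1151.1 = 1028.9 kg/h

ṁ = 1030 kg/h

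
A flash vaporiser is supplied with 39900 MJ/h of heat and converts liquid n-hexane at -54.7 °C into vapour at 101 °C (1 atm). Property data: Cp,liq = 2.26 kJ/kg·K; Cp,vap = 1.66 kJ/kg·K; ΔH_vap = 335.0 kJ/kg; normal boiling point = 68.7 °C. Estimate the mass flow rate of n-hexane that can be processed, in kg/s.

ṁ = 16.6 kg/s

Δh = 2.26×(68.7−-54.7) + 335.0 + 1.66×(101−68.7) = 667.5 kJ/kg
Q = 39900 MJ/h = 11083 kJ/s = 11083 kJ/s
ṁ = Q/Δh = 11083 / 667.5 = 16.604 kg/s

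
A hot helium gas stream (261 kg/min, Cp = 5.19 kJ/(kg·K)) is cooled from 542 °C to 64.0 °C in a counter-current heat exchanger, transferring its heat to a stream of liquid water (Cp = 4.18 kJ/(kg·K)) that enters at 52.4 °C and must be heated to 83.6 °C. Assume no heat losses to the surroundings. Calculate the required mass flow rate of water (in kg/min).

Heat released by hot stream: Q = 261 × 5.19 × (542 − 64.0) = 647490 kJ/min
Energy balance on cold side (adiabatic exchanger): Q = ṁ_c·Cp_c·(T_c,out − T_c,in)
ṁ_c = 647490 / [4.18 × (83.6 − 52.4)] = 4964.8 kg/min

ṁ_c = 4960 kg/min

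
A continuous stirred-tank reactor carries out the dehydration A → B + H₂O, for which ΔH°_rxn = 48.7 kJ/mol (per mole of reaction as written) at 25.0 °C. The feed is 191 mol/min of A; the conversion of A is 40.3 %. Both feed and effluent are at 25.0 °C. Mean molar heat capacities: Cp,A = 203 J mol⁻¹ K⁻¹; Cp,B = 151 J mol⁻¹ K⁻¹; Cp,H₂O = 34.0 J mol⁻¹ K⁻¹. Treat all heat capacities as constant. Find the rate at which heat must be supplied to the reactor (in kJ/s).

Extent of reaction ξ = 0.403 × 191 = 76.973 mol/min
Reaction term: ξ·ΔH°_rxn = 76.973 × 48.7 = 3748.6 kJ/min
Q = ΔH = 3748.6 kJ/min = 62.476 kW
Heat supplied = 62.476 kJ/s

Q_in = 62.5 kJ/s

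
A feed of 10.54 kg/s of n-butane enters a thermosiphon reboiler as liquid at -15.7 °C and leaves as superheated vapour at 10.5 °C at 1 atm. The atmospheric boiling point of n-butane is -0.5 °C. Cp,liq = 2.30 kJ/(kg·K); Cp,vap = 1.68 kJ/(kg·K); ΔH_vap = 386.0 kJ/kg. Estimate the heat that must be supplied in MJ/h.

Q = 16700 MJ/h

liquid -15.7→-0.5 °C: 34.96 kJ/kg
vaporisation at -0.5 °C: 386 kJ/kg
vapour -0.5→10.5 °C: 18.48 kJ/kg
Δh = 34.96 + 386 + 18.48 = 439.44 kJ/kg
Q = ṁ·Δh = 10.54 kg/s × 439.44 kJ/kg = 4631.7 kJ/s
|Q| = 4631.7 kW = 16674 MJ/h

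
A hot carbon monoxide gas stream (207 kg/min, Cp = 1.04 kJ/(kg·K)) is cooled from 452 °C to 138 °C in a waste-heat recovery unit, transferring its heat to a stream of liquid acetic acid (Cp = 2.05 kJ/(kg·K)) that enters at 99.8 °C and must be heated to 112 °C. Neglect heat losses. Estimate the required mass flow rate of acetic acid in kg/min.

Heat released by hot stream: Q = 207 × 1.04 × (452 − 138) = 67598 kJ/min
Energy balance on cold side (adiabatic exchanger): Q = ṁ_c·Cp_c·(T_c,out − T_c,in)
ṁ_c = 67598 / [2.05 × (112 − 99.8)] = 2702.8 kg/min

ṁ_c = 2700 kg/min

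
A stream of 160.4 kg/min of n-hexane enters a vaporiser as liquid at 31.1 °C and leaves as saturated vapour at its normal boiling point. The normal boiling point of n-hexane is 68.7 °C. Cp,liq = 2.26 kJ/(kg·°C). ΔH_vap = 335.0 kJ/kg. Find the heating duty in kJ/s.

liquid 31.1→68.7 °C: 84.976 kJ/kg
vaporisation at 68.7 °C: 335 kJ/kg
Δh = 84.976 + 335 = 419.98 kJ/kg
Q = ṁ·Δh = 160.4 kg/min × 419.98 kJ/kg = 67364 kJ/min
|Q| = 1122.7 kW

Q = 1120 kJ/s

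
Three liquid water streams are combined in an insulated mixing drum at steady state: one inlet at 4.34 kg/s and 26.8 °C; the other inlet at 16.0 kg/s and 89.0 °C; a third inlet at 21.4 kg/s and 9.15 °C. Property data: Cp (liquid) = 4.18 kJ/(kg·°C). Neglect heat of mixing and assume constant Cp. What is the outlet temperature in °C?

Adiabatic, steady state ⇒ Σ ṁᵢCp,ᵢ(T_out − Tᵢ) = 0
Σ ṁᵢCp,ᵢTᵢ = 4.34×4.18×26.8 + 16.0×4.18×89.0 + 21.4×4.18×9.15 = 7257
Σ ṁᵢCp,ᵢ = 4.34×4.18 + 16.0×4.18 + 21.4×4.18 = 174.47
T_out = 7257 / 174.47 = 41.594 °C

T_out = 41.6 °C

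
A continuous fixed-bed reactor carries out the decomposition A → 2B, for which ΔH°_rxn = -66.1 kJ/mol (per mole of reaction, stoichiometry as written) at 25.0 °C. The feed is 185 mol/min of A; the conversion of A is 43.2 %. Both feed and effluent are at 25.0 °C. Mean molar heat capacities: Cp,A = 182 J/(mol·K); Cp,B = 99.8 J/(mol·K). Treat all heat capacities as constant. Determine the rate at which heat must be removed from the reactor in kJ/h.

Extent of reaction ξ = 0.432 × 185 = 79.92 mol/min
Reaction term: ξ·ΔH°_rxn = 79.92 × -66.1 = -5282.7 kJ/min
Q = ΔH = -5282.7 kJ/min = -88.045 kW
Heat removed = 316960 kJ/h

Q_out = 317000 kJ/h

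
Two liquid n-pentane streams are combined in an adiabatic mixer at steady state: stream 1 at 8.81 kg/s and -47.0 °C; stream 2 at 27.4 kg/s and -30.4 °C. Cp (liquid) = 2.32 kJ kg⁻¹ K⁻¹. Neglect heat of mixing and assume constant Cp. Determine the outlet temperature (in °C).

Adiabatic, steady state ⇒ Σ ṁᵢCp,ᵢ(T_out − Tᵢ) = 0
Σ ṁᵢCp,ᵢTᵢ = 8.81×2.32×-47.0 + 27.4×2.32×-30.4 = -2893.1
Σ ṁᵢCp,ᵢ = 8.81×2.32 + 27.4×2.32 = 84.007
T_out = -2893.1 / 84.007 = -34.439 °C

T_out = -34.4 °C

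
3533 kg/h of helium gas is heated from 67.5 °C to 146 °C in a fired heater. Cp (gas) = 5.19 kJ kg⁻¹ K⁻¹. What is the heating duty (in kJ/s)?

Q = ṁ·Cp·ΔT = 3533 × 5.19 × (146 − 67.5) = 1.4394e+06 kJ/h
Converting: 1.4394e+06 / 3600 s = 399.83 kW

Q = 400 kJ/s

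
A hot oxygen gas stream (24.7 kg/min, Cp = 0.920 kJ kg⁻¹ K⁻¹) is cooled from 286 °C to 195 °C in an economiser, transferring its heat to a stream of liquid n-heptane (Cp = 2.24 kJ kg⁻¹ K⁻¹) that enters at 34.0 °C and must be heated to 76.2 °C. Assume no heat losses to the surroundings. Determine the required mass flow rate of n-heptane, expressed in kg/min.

ṁ_c = 21.9 kg/min

Heat released by hot stream: Q = 24.7 × 0.920 × (286 − 195) = 2067.9 kJ/min
Energy balance on cold side (adiabatic exchanger): Q = ṁ_c·Cp_c·(T_c,out − T_c,in)
ṁ_c = 2067.9 / [2.24 × (76.2 − 34.0)] = 21.876 kg/min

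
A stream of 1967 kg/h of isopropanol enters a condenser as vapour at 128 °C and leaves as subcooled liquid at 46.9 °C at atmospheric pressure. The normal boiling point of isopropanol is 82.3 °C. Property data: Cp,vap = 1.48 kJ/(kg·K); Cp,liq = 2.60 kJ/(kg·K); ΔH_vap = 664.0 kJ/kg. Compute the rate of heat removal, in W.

Q_c = 450000 W

vapour 128→82.3 °C: -67.636 kJ/kg
condensation at 82.3 °C: -664 kJ/kg
liquid 82.3→46.9 °C: -92.04 kJ/kg
Δh = -67.636 + -664 + -92.04 = -823.68 kJ/kg
Q = ṁ·Δh = 1967 kg/h × -823.68 kJ/kg = -1.6202e+06 kJ/h
|Q| = 450.05 kW = 450050 W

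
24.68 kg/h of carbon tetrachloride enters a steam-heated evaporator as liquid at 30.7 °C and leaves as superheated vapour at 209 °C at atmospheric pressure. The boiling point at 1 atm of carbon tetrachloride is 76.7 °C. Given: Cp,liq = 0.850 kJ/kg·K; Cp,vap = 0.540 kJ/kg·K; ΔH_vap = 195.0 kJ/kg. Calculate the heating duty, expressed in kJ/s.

Q = 2.09 kJ/s

liquid 30.7→76.7 °C: 39.1 kJ/kg
vaporisation at 76.7 °C: 195 kJ/kg
vapour 76.7→209 °C: 71.442 kJ/kg
Δh = 39.1 + 195 + 71.442 = 305.54 kJ/kg
Q = ṁ·Δh = 24.68 kg/h × 305.54 kJ/kg = 7540.8 kJ/h
|Q| = 2.0947 kW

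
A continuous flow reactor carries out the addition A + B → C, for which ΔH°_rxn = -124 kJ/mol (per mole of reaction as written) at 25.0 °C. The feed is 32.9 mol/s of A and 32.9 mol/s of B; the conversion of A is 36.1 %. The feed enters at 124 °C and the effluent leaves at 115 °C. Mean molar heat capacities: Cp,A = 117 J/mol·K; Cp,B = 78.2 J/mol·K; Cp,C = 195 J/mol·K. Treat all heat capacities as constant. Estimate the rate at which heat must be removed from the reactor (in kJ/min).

Q_out = 91800 kJ/min

Extent of reaction ξ = 0.361 × 32.9 = 11.877 mol/s
Reaction term: ξ·ΔH°_rxn = 11.877 × -124 = -1472.7 kJ/s
Sensible, feed 124→25 °C: -635.79 kJ/s
Outlet flows (mol/s): A 21.023, B 21.023, C 11.877
Sensible, products 25→115 °C: 577.77 kJ/s
Q = ΔH = -1530.7 kJ/s = -1530.7 kW
Heat removed = 91845 kJ/min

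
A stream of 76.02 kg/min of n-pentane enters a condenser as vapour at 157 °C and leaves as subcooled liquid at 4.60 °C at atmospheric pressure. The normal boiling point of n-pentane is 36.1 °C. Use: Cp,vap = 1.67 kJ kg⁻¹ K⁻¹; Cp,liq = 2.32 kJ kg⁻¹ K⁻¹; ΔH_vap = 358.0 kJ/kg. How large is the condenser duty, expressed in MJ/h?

Q_c = 2890 MJ/h

vapour 157→36.1 °C: -201.9 kJ/kg
condensation at 36.1 °C: -358 kJ/kg
liquid 36.1→4.60 °C: -73.08 kJ/kg
Δh = -201.9 + -358 + -73.08 = -632.98 kJ/kg
Q = ṁ·Δh = 76.02 kg/min × -632.98 kJ/kg = -48119 kJ/min
|Q| = 801.99 kW = 2887.2 MJ/h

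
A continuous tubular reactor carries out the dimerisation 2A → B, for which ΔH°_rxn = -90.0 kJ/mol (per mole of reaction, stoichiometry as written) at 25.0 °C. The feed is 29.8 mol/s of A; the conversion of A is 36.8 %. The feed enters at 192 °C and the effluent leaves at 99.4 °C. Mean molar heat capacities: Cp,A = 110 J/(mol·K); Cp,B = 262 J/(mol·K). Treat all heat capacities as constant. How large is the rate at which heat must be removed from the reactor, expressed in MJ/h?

Q_out = 2810 MJ/h

Extent of reaction ξ = 0.368 × 29.8 / 2 = 5.4832 mol/s
Reaction term: ξ·ΔH°_rxn = 5.4832 × -90.0 = -493.49 kJ/s
Sensible, feed 192→25 °C: -547.43 kJ/s
Outlet flows (mol/s): A 18.834, B 5.4832
Sensible, products 25→99.4 °C: 261.02 kJ/s
Q = ΔH = -779.9 kJ/s = -779.9 kW
Heat removed = 2807.6 MJ/h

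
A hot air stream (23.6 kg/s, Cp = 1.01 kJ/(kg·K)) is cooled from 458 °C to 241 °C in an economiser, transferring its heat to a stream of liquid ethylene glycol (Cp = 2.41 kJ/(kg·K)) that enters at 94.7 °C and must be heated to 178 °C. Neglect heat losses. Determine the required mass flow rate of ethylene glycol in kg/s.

ṁ_c = 25.8 kg/s

Heat released by hot stream: Q = 23.6 × 1.01 × (458 − 241) = 5172.4 kJ/s
Energy balance on cold side (adiabatic exchanger): Q = ṁ_c·Cp_c·(T_c,out − T_c,in)
ṁ_c = 5172.4 / [2.41 × (178 − 94.7)] = 25.765 kg/s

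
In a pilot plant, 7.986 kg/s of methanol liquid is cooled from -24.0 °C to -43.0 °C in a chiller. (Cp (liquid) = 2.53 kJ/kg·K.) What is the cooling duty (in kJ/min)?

Q_c = 23000 kJ/min

Q = ṁ·Cp·ΔT = 7.986 × 2.53 × (-43.0 − -24.0) = -383.89 kJ/s
Cooling duty = 23033 kJ/min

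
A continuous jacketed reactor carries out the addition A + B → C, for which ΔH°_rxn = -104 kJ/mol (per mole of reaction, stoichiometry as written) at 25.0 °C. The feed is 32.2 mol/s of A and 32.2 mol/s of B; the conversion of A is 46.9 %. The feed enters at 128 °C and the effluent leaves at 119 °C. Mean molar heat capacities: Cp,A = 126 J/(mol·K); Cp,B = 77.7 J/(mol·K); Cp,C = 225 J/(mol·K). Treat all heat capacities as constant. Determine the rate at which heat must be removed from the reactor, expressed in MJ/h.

Q_out = 5760 MJ/h

Extent of reaction ξ = 0.469 × 32.2 = 15.102 mol/s
Reaction term: ξ·ΔH°_rxn = 15.102 × -104 = -1570.6 kJ/s
Sensible, feed 128→25 °C: -675.59 kJ/s
Outlet flows (mol/s): A 17.098, B 17.098, C 15.102
Sensible, products 25→119 °C: 646.8 kJ/s
Q = ΔH = -1599.4 kJ/s = -1599.4 kW
Heat removed = 5757.8 MJ/h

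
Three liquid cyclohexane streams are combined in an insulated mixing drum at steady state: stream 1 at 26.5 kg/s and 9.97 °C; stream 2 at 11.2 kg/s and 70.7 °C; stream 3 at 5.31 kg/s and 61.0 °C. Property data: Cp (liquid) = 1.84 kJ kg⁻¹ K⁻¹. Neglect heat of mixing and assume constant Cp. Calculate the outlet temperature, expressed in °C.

Energy balance with Q = 0: Σ ṁᵢCp,ᵢ(T_out − Tᵢ) = 0
Σ ṁᵢCp,ᵢTᵢ = 26.5×1.84×9.97 + 11.2×1.84×70.7 + 5.31×1.84×61.0 = 2539.1
Σ ṁᵢCp,ᵢ = 26.5×1.84 + 11.2×1.84 + 5.31×1.84 = 79.138
T_out = 2539.1 / 79.138 = 32.085 °C

T_out = 32.1 °C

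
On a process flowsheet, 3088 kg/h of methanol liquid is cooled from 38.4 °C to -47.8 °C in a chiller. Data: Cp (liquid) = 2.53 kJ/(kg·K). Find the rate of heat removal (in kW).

Q = ṁ·Cp·ΔT = 3088 × 2.53 × (-47.8 − 38.4) = -673450 kJ/h
Converting: 673450 / 3600 s = 187.07 kW

Q_c = 187 kW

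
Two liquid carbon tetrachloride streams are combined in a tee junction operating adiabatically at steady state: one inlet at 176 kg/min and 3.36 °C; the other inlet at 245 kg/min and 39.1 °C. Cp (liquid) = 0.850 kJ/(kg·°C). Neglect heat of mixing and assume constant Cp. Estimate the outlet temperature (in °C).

T_out = 24.2 °C

Adiabatic, steady state ⇒ Σ ṁᵢCp,ᵢ(T_out − Tᵢ) = 0
T_out = Σ ṁᵢCp,ᵢTᵢ / Σ ṁᵢCp,ᵢ
      = 8645.2 / 357.85 = 24.159 °C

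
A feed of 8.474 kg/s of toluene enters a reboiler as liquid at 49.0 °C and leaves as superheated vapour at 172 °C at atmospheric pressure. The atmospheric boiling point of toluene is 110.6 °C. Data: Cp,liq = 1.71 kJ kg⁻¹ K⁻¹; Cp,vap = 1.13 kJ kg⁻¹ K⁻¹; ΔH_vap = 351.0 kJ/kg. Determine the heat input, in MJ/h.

liquid 49.0→110.6 °C: 105.34 kJ/kg
vaporisation at 110.6 °C: 351 kJ/kg
vapour 110.6→172 °C: 69.382 kJ/kg
Δh = 105.34 + 351 + 69.382 = 525.72 kJ/kg
Q = ṁ·Δh = 8.474 kg/s × 525.72 kJ/kg = 4454.9 kJ/s
|Q| = 4454.9 kW = 16038 MJ/h

Q = 16000 MJ/h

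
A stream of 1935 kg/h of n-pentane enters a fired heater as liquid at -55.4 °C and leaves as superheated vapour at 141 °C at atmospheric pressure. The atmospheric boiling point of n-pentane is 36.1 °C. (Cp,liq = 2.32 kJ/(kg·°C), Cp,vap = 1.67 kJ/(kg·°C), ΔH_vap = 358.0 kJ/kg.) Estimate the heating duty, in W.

Q = 401000 W

liquid -55.4→36.1 °C: 212.28 kJ/kg
vaporisation at 36.1 °C: 358 kJ/kg
vapour 36.1→141 °C: 175.18 kJ/kg
Δh = 212.28 + 358 + 175.18 = 745.46 kJ/kg
Q = ṁ·Δh = 1935 kg/h × 745.46 kJ/kg = 1.4425e+06 kJ/h
|Q| = 400.69 kW = 400690 W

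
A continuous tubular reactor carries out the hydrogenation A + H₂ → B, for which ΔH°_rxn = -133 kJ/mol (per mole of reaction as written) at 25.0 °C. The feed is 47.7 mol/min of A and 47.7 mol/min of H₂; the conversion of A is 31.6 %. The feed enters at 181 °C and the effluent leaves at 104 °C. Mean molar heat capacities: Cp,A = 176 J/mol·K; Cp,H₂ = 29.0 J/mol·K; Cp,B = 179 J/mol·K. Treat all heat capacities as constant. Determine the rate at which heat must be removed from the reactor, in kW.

Extent of reaction ξ = 0.316 × 47.7 = 15.073 mol/min
Reaction term: ξ·ΔH°_rxn = 15.073 × -133 = -2004.7 kJ/min
Sensible, feed 181→25 °C: -1525.4 kJ/min
Outlet flows (mol/min): A 32.627, H₂ 32.627, B 15.073
Sensible, products 25→104 °C: 741.54 kJ/min
Q = ΔH = -2788.6 kJ/min = -46.477 kW
Heat removed = 46.477 kW

Q_out = 46.5 kW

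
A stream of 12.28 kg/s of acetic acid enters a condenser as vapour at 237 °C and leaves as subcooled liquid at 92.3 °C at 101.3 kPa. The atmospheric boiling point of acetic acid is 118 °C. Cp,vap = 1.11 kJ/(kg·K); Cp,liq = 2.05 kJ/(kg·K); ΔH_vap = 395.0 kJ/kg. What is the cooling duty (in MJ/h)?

vapour 237→118 °C: -132.09 kJ/kg
condensation at 118 °C: -395 kJ/kg
liquid 118→92.3 °C: -52.685 kJ/kg
Δh = -132.09 + -395 + -52.685 = -579.77 kJ/kg
Q = ṁ·Δh = 12.28 kg/s × -579.77 kJ/kg = -7119.6 kJ/s
|Q| = 7119.6 kW = 25631 MJ/h

Q_c = 25600 MJ/h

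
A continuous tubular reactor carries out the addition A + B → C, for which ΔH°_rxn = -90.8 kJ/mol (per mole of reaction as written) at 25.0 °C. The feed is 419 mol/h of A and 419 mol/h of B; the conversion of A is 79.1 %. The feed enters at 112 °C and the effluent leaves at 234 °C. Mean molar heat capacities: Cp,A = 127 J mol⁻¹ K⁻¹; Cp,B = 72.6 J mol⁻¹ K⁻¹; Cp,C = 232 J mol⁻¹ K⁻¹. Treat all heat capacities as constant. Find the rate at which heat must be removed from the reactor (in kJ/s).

Q_out = 4.90 kJ/s

Extent of reaction ξ = 0.791 × 419 = 331.43 mol/h
Reaction term: ξ·ΔH°_rxn = 331.43 × -90.8 = -30094 kJ/h
Sensible, feed 112→25 °C: -7276 kJ/h
Outlet flows (mol/h): A 87.571, B 87.571, C 331.43
Sensible, products 25→234 °C: 19723 kJ/h
Q = ΔH = -17646 kJ/h = -4.9017 kW
Heat removed = 4.9017 kJ/s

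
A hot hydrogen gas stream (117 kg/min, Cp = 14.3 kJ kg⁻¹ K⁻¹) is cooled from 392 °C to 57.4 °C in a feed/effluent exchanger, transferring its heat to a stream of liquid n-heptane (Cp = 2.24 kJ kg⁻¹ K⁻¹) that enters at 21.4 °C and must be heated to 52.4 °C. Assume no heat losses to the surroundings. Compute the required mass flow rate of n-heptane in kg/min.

Heat released by hot stream: Q = 117 × 14.3 × (392 − 57.4) = 559820 kJ/min
Energy balance on cold side (adiabatic exchanger): Q = ṁ_c·Cp_c·(T_c,out − T_c,in)
ṁ_c = 559820 / [2.24 × (52.4 − 21.4)] = 8061.9 kg/min

ṁ_c = 8060 kg/min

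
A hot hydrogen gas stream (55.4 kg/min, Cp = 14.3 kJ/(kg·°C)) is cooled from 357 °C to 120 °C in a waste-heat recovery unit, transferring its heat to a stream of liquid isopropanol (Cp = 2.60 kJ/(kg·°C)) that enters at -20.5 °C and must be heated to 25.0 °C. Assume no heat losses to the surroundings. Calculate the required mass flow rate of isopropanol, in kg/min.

Heat released by hot stream: Q = 55.4 × 14.3 × (357 − 120) = 187760 kJ/min
Energy balance on cold side (adiabatic exchanger): Q = ṁ_c·Cp_c·(T_c,out − T_c,in)
ṁ_c = 187760 / [2.60 × (25.0 − -20.5)] = 1587.1 kg/min

ṁ_c = 1590 kg/min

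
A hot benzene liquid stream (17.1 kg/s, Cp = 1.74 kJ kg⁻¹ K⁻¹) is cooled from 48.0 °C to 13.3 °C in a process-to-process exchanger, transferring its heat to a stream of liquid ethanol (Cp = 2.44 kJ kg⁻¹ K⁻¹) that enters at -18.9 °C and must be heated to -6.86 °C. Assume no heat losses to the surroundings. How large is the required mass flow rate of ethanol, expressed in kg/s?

Heat released by hot stream: Q = 17.1 × 1.74 × (48.0 − 13.3) = 1032.5 kJ/s
Energy balance on cold side (adiabatic exchanger): Q = ṁ_c·Cp_c·(T_c,out − T_c,in)
ṁ_c = 1032.5 / [2.44 × (-6.86 − -18.9)] = 35.145 kg/s

ṁ_c = 35.1 kg/s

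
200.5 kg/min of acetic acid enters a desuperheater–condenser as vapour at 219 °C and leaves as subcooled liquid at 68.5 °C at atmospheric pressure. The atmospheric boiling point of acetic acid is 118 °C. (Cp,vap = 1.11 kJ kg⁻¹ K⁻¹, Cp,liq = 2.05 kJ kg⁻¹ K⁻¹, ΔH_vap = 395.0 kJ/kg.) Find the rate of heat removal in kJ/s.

vapour 219→118 °C: -112.11 kJ/kg
condensation at 118 °C: -395 kJ/kg
liquid 118→68.5 °C: -101.47 kJ/kg
Δh = -112.11 + -395 + -101.47 = -608.59 kJ/kg
Q = ṁ·Δh = 200.5 kg/min × -608.59 kJ/kg = -122020 kJ/min
|Q| = 2033.7 kW

Q_c = 2030 kJ/s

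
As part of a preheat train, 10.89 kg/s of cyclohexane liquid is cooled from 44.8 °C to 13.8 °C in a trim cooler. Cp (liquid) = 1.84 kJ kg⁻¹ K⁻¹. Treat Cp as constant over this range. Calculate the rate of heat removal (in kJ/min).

Q = ṁ·Cp·ΔT = 10.89 × 1.84 × (13.8 − 44.8) = -621.17 kJ/s
Cooling duty = 37270 kJ/min

Q_c = 37300 kJ/min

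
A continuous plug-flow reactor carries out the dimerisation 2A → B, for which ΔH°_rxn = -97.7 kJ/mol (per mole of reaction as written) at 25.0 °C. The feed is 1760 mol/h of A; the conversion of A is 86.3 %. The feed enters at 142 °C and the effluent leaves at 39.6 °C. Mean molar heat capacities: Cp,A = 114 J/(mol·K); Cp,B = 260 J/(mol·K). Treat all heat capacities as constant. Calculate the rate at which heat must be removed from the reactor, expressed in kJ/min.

Extent of reaction ξ = 0.863 × 1760 / 2 = 759.44 mol/h
Reaction term: ξ·ΔH°_rxn = 759.44 × -97.7 = -74197 kJ/h
Sensible, feed 142→25 °C: -23475 kJ/h
Outlet flows (mol/h): A 241.12, B 759.44
Sensible, products 25→39.6 °C: 3284.2 kJ/h
Q = ΔH = -94388 kJ/h = -26.219 kW
Heat removed = 1573.1 kJ/min

Q_out = 1570 kJ/min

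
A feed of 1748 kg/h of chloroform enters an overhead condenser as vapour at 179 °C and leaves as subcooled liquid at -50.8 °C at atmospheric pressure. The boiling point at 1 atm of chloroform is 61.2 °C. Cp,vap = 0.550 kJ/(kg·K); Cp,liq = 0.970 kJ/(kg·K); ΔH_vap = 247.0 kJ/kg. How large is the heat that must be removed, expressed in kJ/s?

vapour 179→61.2 °C: -64.79 kJ/kg
condensation at 61.2 °C: -247 kJ/kg
liquid 61.2→-50.8 °C: -108.64 kJ/kg
Δh = -64.79 + -247 + -108.64 = -420.43 kJ/kg
Q = ṁ·Δh = 1748 kg/h × -420.43 kJ/kg = -734910 kJ/h
|Q| = 204.14 kW

Q_c = 204 kJ/s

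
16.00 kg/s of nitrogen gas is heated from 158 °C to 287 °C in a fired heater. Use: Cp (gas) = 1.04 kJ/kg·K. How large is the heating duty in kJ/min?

Q = ṁ·Cp·ΔT = 16.00 × 1.04 × (287 − 158) = 2146.6 kJ/s
Heating duty = 128790 kJ/min

Q = 129000 kJ/min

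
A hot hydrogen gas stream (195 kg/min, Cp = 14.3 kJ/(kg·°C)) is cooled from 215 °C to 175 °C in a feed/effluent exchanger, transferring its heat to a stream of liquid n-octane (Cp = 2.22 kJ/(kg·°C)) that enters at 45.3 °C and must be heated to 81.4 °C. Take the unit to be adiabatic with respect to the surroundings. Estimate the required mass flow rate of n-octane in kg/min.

Heat released by hot stream: Q = 195 × 14.3 × (215 − 175) = 111540 kJ/min
Energy balance on cold side (adiabatic exchanger): Q = ṁ_c·Cp_c·(T_c,out − T_c,in)
ṁ_c = 111540 / [2.22 × (81.4 − 45.3)] = 1391.8 kg/min

ṁ_c = 1390 kg/min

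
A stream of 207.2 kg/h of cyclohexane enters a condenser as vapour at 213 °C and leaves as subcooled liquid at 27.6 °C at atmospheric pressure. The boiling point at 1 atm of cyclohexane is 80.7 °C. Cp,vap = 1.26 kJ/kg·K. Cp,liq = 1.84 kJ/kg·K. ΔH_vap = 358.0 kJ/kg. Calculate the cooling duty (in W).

Q_c = 35800 W

vapour 213→80.7 °C: -166.7 kJ/kg
condensation at 80.7 °C: -358 kJ/kg
liquid 80.7→27.6 °C: -97.704 kJ/kg
Δh = -166.7 + -358 + -97.704 = -622.4 kJ/kg
Q = ṁ·Δh = 207.2 kg/h × -622.4 kJ/kg = -128960 kJ/h
|Q| = 35.823 kW = 35823 W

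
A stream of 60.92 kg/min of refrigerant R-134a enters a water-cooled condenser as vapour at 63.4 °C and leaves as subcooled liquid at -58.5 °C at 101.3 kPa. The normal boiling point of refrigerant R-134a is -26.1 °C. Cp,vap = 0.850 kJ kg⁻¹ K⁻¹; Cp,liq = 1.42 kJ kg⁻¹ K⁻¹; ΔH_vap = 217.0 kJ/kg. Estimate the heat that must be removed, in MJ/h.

Q_c = 1240 MJ/h

vapour 63.4→-26.1 °C: -76.075 kJ/kg
condensation at -26.1 °C: -217 kJ/kg
liquid -26.1→-58.5 °C: -46.008 kJ/kg
Δh = -76.075 + -217 + -46.008 = -339.08 kJ/kg
Q = ṁ·Δh = 60.92 kg/min × -339.08 kJ/kg = -20657 kJ/min
|Q| = 344.28 kW = 1239.4 MJ/h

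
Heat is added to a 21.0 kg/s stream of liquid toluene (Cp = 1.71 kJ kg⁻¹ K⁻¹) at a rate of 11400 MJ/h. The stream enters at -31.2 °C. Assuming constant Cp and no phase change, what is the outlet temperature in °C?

T_out = 57.0 °C

Q = 11400 MJ/h = 3166.7 kJ/s
ΔT = Q/(ṁ·Cp) = 3166.7/(21.0×1.71) = 88.183 K
T_out = -31.2 + 88.183 = 56.983 °C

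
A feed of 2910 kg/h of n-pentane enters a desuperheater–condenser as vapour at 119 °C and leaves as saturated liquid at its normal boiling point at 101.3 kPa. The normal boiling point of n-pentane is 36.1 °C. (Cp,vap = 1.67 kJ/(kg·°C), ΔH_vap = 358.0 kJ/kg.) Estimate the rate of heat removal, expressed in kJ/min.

Q_c = 24100 kJ/min

vapour 119→36.1 °C: -138.44 kJ/kg
condensation at 36.1 °C: -358 kJ/kg
Δh = -138.44 + -358 = -496.44 kJ/kg
Q = ṁ·Δh = 2910 kg/h × -496.44 kJ/kg = -1.4446e+06 kJ/h
|Q| = 401.29 kW = 24077 kJ/min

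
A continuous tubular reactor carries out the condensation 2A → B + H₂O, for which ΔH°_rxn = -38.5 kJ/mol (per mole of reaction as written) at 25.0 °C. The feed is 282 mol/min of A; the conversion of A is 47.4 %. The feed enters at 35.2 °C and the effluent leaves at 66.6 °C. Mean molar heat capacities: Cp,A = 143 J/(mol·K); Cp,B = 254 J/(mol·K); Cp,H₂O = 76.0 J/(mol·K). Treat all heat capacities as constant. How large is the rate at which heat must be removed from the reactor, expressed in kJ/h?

Q_out = 71100 kJ/h

Extent of reaction ξ = 0.474 × 282 / 2 = 66.834 mol/min
Reaction term: ξ·ΔH°_rxn = 66.834 × -38.5 = -2573.1 kJ/min
Sensible, feed 35.2→25 °C: -411.33 kJ/min
Outlet flows (mol/min): A 148.33, B 66.834, H₂O 66.834
Sensible, products 25→66.6 °C: 1799.9 kJ/min
Q = ΔH = -1184.5 kJ/min = -19.742 kW
Heat removed = 71072 kJ/h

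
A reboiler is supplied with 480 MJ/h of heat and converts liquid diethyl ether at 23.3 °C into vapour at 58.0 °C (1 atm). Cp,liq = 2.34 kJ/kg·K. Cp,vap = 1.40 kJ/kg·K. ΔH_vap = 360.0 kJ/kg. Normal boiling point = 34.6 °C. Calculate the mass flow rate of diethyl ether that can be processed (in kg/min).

Δh = 2.34×(34.6−23.3) + 360.0 + 1.40×(58.0−34.6) = 419.2 kJ/kg
Q = 480 MJ/h = 133.33 kJ/s = 8000 kJ/min
ṁ = Q/Δh = 8000 / 419.2 = 19.084 kg/min

ṁ = 19.1 kg/min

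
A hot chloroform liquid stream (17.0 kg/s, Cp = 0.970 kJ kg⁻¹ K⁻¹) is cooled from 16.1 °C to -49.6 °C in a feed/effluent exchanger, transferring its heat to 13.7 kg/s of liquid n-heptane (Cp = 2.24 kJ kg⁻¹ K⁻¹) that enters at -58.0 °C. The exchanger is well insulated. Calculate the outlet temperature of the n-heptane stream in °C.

Heat released by hot stream: Q = 17.0 × 0.970 × (16.1 − -49.6) = 1083.4 kJ/s
Energy balance on cold side (adiabatic exchanger): Q = ṁ_c·Cp_c·(T_c,out − T_c,in)
T_c,out = -58.0 + 1083.4/(13.7 × 2.24) = -22.697 °C

T_c,out = -22.7 °C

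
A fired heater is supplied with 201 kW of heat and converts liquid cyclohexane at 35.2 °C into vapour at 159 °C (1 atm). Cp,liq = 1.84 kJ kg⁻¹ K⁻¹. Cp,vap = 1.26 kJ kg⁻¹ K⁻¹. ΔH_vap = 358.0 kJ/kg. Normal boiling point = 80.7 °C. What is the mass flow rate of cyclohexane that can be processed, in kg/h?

ṁ = 1340 kg/h

Δh = 1.84×(80.7−35.2) + 358.0 + 1.26×(159−80.7) = 540.38 kJ/kg
Q = 201 kW = 201 kJ/s = 723600 kJ/h
ṁ = Q/Δh = 723600 / 540.38 = 1339.1 kg/h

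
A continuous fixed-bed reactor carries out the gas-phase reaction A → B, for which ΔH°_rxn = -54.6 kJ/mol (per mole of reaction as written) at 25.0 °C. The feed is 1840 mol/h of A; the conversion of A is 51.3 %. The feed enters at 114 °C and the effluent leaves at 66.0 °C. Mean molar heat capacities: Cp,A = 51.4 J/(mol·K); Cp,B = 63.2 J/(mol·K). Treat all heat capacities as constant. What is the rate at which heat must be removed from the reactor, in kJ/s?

Extent of reaction ξ = 0.513 × 1840 = 943.92 mol/h
Reaction term: ξ·ΔH°_rxn = 943.92 × -54.6 = -51538 kJ/h
Sensible, feed 114→25 °C: -8417.3 kJ/h
Outlet flows (mol/h): A 896.08, B 943.92
Sensible, products 25→66.0 °C: 4334.3 kJ/h
Q = ΔH = -55621 kJ/h = -15.45 kW
Heat removed = 15.45 kJ/s

Q_out = 15.5 kJ/s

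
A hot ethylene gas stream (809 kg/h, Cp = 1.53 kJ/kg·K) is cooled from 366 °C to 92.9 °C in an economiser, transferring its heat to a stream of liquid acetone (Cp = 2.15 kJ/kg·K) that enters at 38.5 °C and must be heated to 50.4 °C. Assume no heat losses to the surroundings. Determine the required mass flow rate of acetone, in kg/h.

Heat released by hot stream: Q = 809 × 1.53 × (366 − 92.9) = 338030 kJ/h
Energy balance on cold side (adiabatic exchanger): Q = ṁ_c·Cp_c·(T_c,out − T_c,in)
ṁ_c = 338030 / [2.15 × (50.4 − 38.5)] = 13212 kg/h

ṁ_c = 13200 kg/h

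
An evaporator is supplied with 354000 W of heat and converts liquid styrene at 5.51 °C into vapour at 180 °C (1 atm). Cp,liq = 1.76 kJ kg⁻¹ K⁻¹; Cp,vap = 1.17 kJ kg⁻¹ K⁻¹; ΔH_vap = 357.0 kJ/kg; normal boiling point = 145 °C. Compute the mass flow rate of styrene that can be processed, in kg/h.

Δh = 1.76×(145−5.51) + 357.0 + 1.17×(180−145) = 643.45 kJ/kg
Q = 354000 W = 354 kJ/s = 1.2744e+06 kJ/h
ṁ = Q/Δh = 1.2744e+06 / 643.45 = 1980.6 kg/h

ṁ = 1980 kg/h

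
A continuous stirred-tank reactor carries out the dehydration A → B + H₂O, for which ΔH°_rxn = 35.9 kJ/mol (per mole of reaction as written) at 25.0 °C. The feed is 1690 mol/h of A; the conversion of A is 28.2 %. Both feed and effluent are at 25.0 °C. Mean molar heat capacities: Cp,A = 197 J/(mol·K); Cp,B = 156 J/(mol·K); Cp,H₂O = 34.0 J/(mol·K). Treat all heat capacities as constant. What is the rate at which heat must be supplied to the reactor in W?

Q_in = 4750 W

Extent of reaction ξ = 0.282 × 1690 = 476.58 mol/h
Reaction term: ξ·ΔH°_rxn = 476.58 × 35.9 = 17109 kJ/h
Q = ΔH = 17109 kJ/h = 4.7526 kW
Heat supplied = 4752.6 W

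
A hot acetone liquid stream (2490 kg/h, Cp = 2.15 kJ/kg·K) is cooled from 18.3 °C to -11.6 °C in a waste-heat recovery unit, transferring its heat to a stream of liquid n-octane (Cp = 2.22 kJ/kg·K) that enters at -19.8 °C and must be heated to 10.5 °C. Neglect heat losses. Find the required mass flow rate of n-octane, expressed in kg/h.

Heat released by hot stream: Q = 2490 × 2.15 × (18.3 − -11.6) = 160070 kJ/h
Energy balance on cold side (adiabatic exchanger): Q = ṁ_c·Cp_c·(T_c,out − T_c,in)
ṁ_c = 160070 / [2.22 × (10.5 − -19.8)] = 2379.7 kg/h

ṁ_c = 2380 kg/h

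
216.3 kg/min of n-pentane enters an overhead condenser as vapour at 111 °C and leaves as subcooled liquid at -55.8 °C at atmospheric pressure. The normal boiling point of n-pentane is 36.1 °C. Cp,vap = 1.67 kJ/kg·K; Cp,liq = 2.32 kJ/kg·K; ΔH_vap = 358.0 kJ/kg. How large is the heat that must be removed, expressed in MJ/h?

Q_c = 9040 MJ/h

vapour 111→36.1 °C: -125.08 kJ/kg
condensation at 36.1 °C: -358 kJ/kg
liquid 36.1→-55.8 °C: -213.21 kJ/kg
Δh = -125.08 + -358 + -213.21 = -696.29 kJ/kg
Q = ṁ·Δh = 216.3 kg/min × -696.29 kJ/kg = -150610 kJ/min
|Q| = 2510.1 kW = 9036.5 MJ/h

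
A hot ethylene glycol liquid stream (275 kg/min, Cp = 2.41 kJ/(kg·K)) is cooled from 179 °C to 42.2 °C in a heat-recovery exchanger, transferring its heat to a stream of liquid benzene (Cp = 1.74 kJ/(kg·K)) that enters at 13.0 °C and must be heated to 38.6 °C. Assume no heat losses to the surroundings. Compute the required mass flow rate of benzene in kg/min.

Heat released by hot stream: Q = 275 × 2.41 × (179 − 42.2) = 90664 kJ/min
Energy balance on cold side (adiabatic exchanger): Q = ṁ_c·Cp_c·(T_c,out − T_c,in)
ṁ_c = 90664 / [1.74 × (38.6 − 13.0)] = 2035.4 kg/min

ṁ_c = 2040 kg/min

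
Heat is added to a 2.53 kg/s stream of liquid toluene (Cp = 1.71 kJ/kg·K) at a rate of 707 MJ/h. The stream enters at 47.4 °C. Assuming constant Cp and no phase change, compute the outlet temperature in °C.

Q = 707 MJ/h = 196.39 kJ/s
ΔT = Q/(ṁ·Cp) = 196.39/(2.53×1.71) = 45.394 K
T_out = 47.4 + 45.394 = 92.794 °C

T_out = 92.8 °C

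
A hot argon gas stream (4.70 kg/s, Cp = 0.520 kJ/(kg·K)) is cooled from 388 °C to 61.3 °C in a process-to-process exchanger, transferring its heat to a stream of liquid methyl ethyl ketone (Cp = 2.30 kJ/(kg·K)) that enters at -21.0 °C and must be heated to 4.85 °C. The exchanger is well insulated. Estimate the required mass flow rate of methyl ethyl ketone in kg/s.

ṁ_c = 13.4 kg/s

Heat released by hot stream: Q = 4.70 × 0.520 × (388 − 61.3) = 798.45 kJ/s
Energy balance on cold side (adiabatic exchanger): Q = ṁ_c·Cp_c·(T_c,out − T_c,in)
ṁ_c = 798.45 / [2.30 × (4.85 − -21.0)] = 13.43 kg/s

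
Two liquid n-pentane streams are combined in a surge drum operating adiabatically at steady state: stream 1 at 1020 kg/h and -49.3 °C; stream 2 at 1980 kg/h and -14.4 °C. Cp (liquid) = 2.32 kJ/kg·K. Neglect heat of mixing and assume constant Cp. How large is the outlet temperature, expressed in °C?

Energy balance with Q = 0: Σ ṁᵢCp,ᵢ(T_out − Tᵢ) = 0
T_out = Σ ṁᵢCp,ᵢTᵢ / Σ ṁᵢCp,ᵢ
      = -182810 / 6960 = -26.266 °C

T_out = -26.3 °C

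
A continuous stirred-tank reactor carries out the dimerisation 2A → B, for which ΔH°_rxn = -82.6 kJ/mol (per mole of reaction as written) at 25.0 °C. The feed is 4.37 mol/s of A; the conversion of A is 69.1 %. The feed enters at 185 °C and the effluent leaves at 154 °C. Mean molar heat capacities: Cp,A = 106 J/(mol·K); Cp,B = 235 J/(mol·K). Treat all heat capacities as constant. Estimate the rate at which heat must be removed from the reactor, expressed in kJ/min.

Extent of reaction ξ = 0.691 × 4.37 / 2 = 1.5098 mol/s
Reaction term: ξ·ΔH°_rxn = 1.5098 × -82.6 = -124.71 kJ/s
Sensible, feed 185→25 °C: -74.115 kJ/s
Outlet flows (mol/s): A 1.3503, B 1.5098
Sensible, products 25→154 °C: 64.235 kJ/s
Q = ΔH = -134.59 kJ/s = -134.59 kW
Heat removed = 8075.6 kJ/min

Q_out = 8080 kJ/min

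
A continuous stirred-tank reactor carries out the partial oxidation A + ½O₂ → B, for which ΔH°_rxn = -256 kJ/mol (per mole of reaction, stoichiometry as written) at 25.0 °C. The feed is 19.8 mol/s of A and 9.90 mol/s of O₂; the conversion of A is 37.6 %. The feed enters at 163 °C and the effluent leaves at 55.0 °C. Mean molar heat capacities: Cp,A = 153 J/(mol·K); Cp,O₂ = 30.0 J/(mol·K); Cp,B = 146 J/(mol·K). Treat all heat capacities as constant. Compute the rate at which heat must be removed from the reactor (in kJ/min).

Extent of reaction ξ = 0.376 × 19.8 = 7.4448 mol/s
Reaction term: ξ·ΔH°_rxn = 7.4448 × -256 = -1905.9 kJ/s
Sensible, feed 163→25 °C: -459.04 kJ/s
Outlet flows (mol/s): A 12.355, O₂ 6.1776, B 7.4448
Sensible, products 25→55.0 °C: 94.878 kJ/s
Q = ΔH = -2270 kJ/s = -2270 kW
Heat removed = 136200 kJ/min

Q_out = 136000 kJ/min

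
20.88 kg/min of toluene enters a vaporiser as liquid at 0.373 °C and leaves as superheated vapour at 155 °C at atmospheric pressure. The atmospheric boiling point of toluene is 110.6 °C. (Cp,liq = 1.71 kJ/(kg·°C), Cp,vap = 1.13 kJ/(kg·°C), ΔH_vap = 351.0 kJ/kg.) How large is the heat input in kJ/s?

liquid 0.373→110.6 °C: 188.49 kJ/kg
vaporisation at 110.6 °C: 351 kJ/kg
vapour 110.6→155 °C: 50.172 kJ/kg
Δh = 188.49 + 351 + 50.172 = 589.66 kJ/kg
Q = ṁ·Δh = 20.88 kg/min × 589.66 kJ/kg = 12312 kJ/min
|Q| = 205.2 kW

Q = 205 kJ/s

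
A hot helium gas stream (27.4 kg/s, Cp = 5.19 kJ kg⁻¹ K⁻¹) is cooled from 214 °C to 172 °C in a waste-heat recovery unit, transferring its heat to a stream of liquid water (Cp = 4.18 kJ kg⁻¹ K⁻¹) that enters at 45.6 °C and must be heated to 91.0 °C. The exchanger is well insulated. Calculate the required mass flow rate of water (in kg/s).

ṁ_c = 31.5 kg/s

Heat released by hot stream: Q = 27.4 × 5.19 × (214 − 172) = 5972.7 kJ/s
Energy balance on cold side (adiabatic exchanger): Q = ṁ_c·Cp_c·(T_c,out − T_c,in)
ṁ_c = 5972.7 / [4.18 × (91.0 − 45.6)] = 31.473 kg/s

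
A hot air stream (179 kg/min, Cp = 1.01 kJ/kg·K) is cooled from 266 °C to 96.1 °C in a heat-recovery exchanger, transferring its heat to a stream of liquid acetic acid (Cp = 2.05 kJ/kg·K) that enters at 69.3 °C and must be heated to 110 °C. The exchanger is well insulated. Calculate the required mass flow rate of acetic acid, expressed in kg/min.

Heat released by hot stream: Q = 179 × 1.01 × (266 − 96.1) = 30716 kJ/min
Energy balance on cold side (adiabatic exchanger): Q = ṁ_c·Cp_c·(T_c,out − T_c,in)
ṁ_c = 30716 / [2.05 × (110 − 69.3)] = 368.15 kg/min

ṁ_c = 368 kg/min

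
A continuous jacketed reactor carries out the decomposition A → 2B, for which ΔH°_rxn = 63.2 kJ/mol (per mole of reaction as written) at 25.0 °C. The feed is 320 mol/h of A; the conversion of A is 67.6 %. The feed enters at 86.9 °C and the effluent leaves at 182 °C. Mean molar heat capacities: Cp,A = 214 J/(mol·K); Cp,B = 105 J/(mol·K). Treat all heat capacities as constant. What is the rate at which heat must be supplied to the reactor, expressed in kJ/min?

Extent of reaction ξ = 0.676 × 320 = 216.32 mol/h
Reaction term: ξ·ΔH°_rxn = 216.32 × 63.2 = 13671 kJ/h
Sensible, feed 86.9→25 °C: -4238.9 kJ/h
Outlet flows (mol/h): A 103.68, B 432.64
Sensible, products 25→182 °C: 10616 kJ/h
Q = ΔH = 20048 kJ/h = 5.5689 kW
Heat supplied = 334.13 kJ/min

Q_in = 334 kJ/min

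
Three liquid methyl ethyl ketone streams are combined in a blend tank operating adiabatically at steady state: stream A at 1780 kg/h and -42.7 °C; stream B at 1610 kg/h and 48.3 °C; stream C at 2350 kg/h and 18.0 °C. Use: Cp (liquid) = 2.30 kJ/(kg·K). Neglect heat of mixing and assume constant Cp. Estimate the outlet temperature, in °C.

T_out = 7.68 °C

Adiabatic, steady state ⇒ Σ ṁᵢCp,ᵢ(T_out − Tᵢ) = 0
T_out = Σ ṁᵢCp,ᵢTᵢ / Σ ṁᵢCp,ᵢ
      = 101330 / 13202 = 7.6754 °C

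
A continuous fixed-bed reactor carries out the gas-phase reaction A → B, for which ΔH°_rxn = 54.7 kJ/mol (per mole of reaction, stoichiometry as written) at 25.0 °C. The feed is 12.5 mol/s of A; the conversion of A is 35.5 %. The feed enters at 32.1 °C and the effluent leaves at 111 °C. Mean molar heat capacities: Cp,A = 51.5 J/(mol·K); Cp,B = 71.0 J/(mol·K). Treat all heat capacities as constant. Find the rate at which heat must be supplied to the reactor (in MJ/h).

Extent of reaction ξ = 0.355 × 12.5 = 4.4375 mol/s
Reaction term: ξ·ΔH°_rxn = 4.4375 × 54.7 = 242.73 kJ/s
Sensible, feed 32.1→25 °C: -4.5706 kJ/s
Outlet flows (mol/s): A 8.0625, B 4.4375
Sensible, products 25→111 °C: 62.804 kJ/s
Q = ΔH = 300.96 kJ/s = 300.96 kW
Heat supplied = 1083.5 MJ/h

Q_in = 1080 MJ/h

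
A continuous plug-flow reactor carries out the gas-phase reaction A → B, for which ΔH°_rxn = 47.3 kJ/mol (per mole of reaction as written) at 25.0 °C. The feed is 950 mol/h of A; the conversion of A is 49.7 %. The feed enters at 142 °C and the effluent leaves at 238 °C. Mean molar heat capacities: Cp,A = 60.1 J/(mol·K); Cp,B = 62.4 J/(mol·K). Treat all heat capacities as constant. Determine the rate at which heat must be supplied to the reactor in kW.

Q_in = 7.79 kW

Extent of reaction ξ = 0.497 × 950 = 472.15 mol/h
Reaction term: ξ·ΔH°_rxn = 472.15 × 47.3 = 22333 kJ/h
Sensible, feed 142→25 °C: -6680.1 kJ/h
Outlet flows (mol/h): A 477.85, B 472.15
Sensible, products 25→238 °C: 12393 kJ/h
Q = ΔH = 28045 kJ/h = 7.7903 kW
Heat supplied = 7.7903 kW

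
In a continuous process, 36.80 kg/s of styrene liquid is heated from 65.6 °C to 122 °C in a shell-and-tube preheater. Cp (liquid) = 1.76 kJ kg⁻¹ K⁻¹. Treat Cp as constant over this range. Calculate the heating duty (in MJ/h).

Q = 13200 MJ/h

Q = ṁ·Cp·ΔT = 36.80 × 1.76 × (122 − 65.6) = 3652.9 kJ/s
Heating duty = 13150 MJ/h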